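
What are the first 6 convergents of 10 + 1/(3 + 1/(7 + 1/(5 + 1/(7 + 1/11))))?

Using the convergent recurrence p_i = a_i*p_{i-1} + p_{i-2}, q_i = a_i*q_{i-1} + q_{i-2} with p_{-2}=0, p_{-1}=1, q_{-2}=1, q_{-1}=0:
  i=0: a_0=10, p_0 = 10*1 + 0 = 10, q_0 = 10*0 + 1 = 1.
  i=1: a_1=3, p_1 = 3*10 + 1 = 31, q_1 = 3*1 + 0 = 3.
  i=2: a_2=7, p_2 = 7*31 + 10 = 227, q_2 = 7*3 + 1 = 22.
  i=3: a_3=5, p_3 = 5*227 + 31 = 1166, q_3 = 5*22 + 3 = 113.
  i=4: a_4=7, p_4 = 7*1166 + 227 = 8389, q_4 = 7*113 + 22 = 813.
  i=5: a_5=11, p_5 = 11*8389 + 1166 = 93445, q_5 = 11*813 + 113 = 9056.

10/1, 31/3, 227/22, 1166/113, 8389/813, 93445/9056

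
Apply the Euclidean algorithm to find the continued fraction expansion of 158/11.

[14; 2, 1, 3]

Run the Euclidean algorithm on 158 and 11; the successive quotients are the partial quotients a_0, a_1, ... (each step inverts the fractional part left over by the previous one):
  158 = 14*11 + 4, so a_0 = 14.
  11 = 2*4 + 3, so a_1 = 2.
  4 = 1*3 + 1, so a_2 = 1.
  3 = 3*1 + 0, so a_3 = 3.
The remainder reaches 0 after 4 divisions, so the expansion has 4 partial quotients, read off in order.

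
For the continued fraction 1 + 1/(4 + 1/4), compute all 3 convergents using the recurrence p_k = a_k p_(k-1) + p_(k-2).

1/1, 5/4, 21/17

Using the convergent recurrence p_i = a_i*p_{i-1} + p_{i-2}, q_i = a_i*q_{i-1} + q_{i-2} with p_{-2}=0, p_{-1}=1, q_{-2}=1, q_{-1}=0:
  i=0: a_0=1, p_0 = 1*1 + 0 = 1, q_0 = 1*0 + 1 = 1.
  i=1: a_1=4, p_1 = 4*1 + 1 = 5, q_1 = 4*1 + 0 = 4.
  i=2: a_2=4, p_2 = 4*5 + 1 = 21, q_2 = 4*4 + 1 = 17.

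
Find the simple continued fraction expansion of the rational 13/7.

Run the Euclidean algorithm on 13 and 7; the successive quotients are the partial quotients a_0, a_1, ... (each step inverts the fractional part left over by the previous one):
  13 = 1*7 + 6, so a_0 = 1.
  7 = 1*6 + 1, so a_1 = 1.
  6 = 6*1 + 0, so a_2 = 6.
The remainder reaches 0 after 3 divisions, so the expansion has 3 partial quotients, read off in order.

[1; 1, 6]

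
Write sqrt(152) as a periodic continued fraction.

Write x_i = (sqrt(152) + m_i)/d_i with (m_0, d_0) = (0, 1). a_0 = floor(sqrt(152)) = 12, since 12^2 = 144 <= 152 < 169 = 13^2.
Iterate m_{i+1} = d_i*a_i - m_i, d_{i+1} = (152 - m_{i+1}^2)/d_i, a_{i+1} = floor((a_0 + m_{i+1})/d_{i+1}):
  m_1 = 1*12 - 0 = 12, d_1 = (152 - 12^2)/1 = 8/1 = 8, a_1 = floor((12 + 12)/8) = 3.
  m_2 = 8*3 - 12 = 12, d_2 = (152 - 12^2)/8 = 8/8 = 1, a_2 = floor((12 + 12)/1) = 24.
  m_3 = 1*24 - 12 = 12, d_3 = (152 - 12^2)/1 = 8/1 = 8: (m_3, d_3) = (m_1, d_1) = (12, 8), so from here the quotients repeat a_1, a_2; the period length is 2.
Hence the expansion of sqrt(152) is a_0 = 12 followed by the repeating block 3, 24 (period 2).

[12; (3, 24)]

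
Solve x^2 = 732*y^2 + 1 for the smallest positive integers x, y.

(x, y) = (487, 18)

First expand sqrt(732) as a continued fraction. With x_i = (sqrt(732) + m_i)/d_i and (m_0, d_0) = (0, 1): a_0 = floor(sqrt(732)) = 27, since 27^2 = 729 <= 732 < 784 = 28^2.
Iterate m_{i+1} = d_i*a_i - m_i, d_{i+1} = (732 - m_{i+1}^2)/d_i, a_{i+1} = floor((a_0 + m_{i+1})/d_{i+1}):
  m_1 = 1*27 - 0 = 27, d_1 = (732 - 27^2)/1 = 3/1 = 3, a_1 = floor((27 + 27)/3) = 18.
  m_2 = 3*18 - 27 = 27, d_2 = (732 - 27^2)/3 = 3/3 = 1, a_2 = floor((27 + 27)/1) = 54.
  m_3 = 1*54 - 27 = 27, d_3 = (732 - 27^2)/1 = 3/1 = 3: (m_3, d_3) = (m_1, d_1) = (27, 3), so from here the quotients repeat a_1, a_2; the period length is 2.
So sqrt(732) = [27; (18, 54)] with period length k = 2.
k is even, so the fundamental solution of x^2 - 732y^2 = 1 is (p_{k-1}, q_{k-1}) = (p_1, q_1); compute convergents through index 1.
Convergents (p_i = a_i*p_{i-1} + p_{i-2}, q_i = a_i*q_{i-1} + q_{i-2} with p_{-2}=0, p_{-1}=1, q_{-2}=1, q_{-1}=0):
  i=0: a_0=27, p_0 = 27*1 + 0 = 27, q_0 = 27*0 + 1 = 1.
  i=1: a_1=18, p_1 = 18*27 + 1 = 487, q_1 = 18*1 + 0 = 18.
Check: 487^2 - 732*18^2 = 237169 - 237168 = 1, so (x, y) = (487, 18) solves the equation, and by the theorem it is the least positive solution.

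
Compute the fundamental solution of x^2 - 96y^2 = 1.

First expand sqrt(96) as a continued fraction. With x_i = (sqrt(96) + m_i)/d_i and (m_0, d_0) = (0, 1): a_0 = floor(sqrt(96)) = 9, since 9^2 = 81 <= 96 < 100 = 10^2.
Iterate m_{i+1} = d_i*a_i - m_i, d_{i+1} = (96 - m_{i+1}^2)/d_i, a_{i+1} = floor((a_0 + m_{i+1})/d_{i+1}):
  m_1 = 1*9 - 0 = 9, d_1 = (96 - 9^2)/1 = 15/1 = 15, a_1 = floor((9 + 9)/15) = 1.
  m_2 = 15*1 - 9 = 6, d_2 = (96 - 6^2)/15 = 60/15 = 4, a_2 = floor((9 + 6)/4) = 3.
  m_3 = 4*3 - 6 = 6, d_3 = (96 - 6^2)/4 = 60/4 = 15, a_3 = floor((9 + 6)/15) = 1.
  m_4 = 15*1 - 6 = 9, d_4 = (96 - 9^2)/15 = 15/15 = 1, a_4 = floor((9 + 9)/1) = 18.
  m_5 = 1*18 - 9 = 9, d_5 = (96 - 9^2)/1 = 15/1 = 15: (m_5, d_5) = (m_1, d_1) = (9, 15), so from here the quotients repeat a_1, ..., a_4; the period length is 4.
So sqrt(96) = [9; (1, 3, 1, 18)] with period length k = 4.
k is even, so the fundamental solution of x^2 - 96y^2 = 1 is (p_{k-1}, q_{k-1}) = (p_3, q_3); compute convergents through index 3.
Convergents (p_i = a_i*p_{i-1} + p_{i-2}, q_i = a_i*q_{i-1} + q_{i-2} with p_{-2}=0, p_{-1}=1, q_{-2}=1, q_{-1}=0):
  i=0: a_0=9, p_0 = 9*1 + 0 = 9, q_0 = 9*0 + 1 = 1.
  i=1: a_1=1, p_1 = 1*9 + 1 = 10, q_1 = 1*1 + 0 = 1.
  i=2: a_2=3, p_2 = 3*10 + 9 = 39, q_2 = 3*1 + 1 = 4.
  i=3: a_3=1, p_3 = 1*39 + 10 = 49, q_3 = 1*4 + 1 = 5.
Check: 49^2 - 96*5^2 = 2401 - 2400 = 1, so (x, y) = (49, 5) solves the equation, and by the theorem it is the least positive solution.

(x, y) = (49, 5)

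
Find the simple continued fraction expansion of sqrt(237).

Write x_i = (sqrt(237) + m_i)/d_i with (m_0, d_0) = (0, 1). a_0 = floor(sqrt(237)) = 15, since 15^2 = 225 <= 237 < 256 = 16^2.
Iterate m_{i+1} = d_i*a_i - m_i, d_{i+1} = (237 - m_{i+1}^2)/d_i, a_{i+1} = floor((a_0 + m_{i+1})/d_{i+1}):
  m_1 = 1*15 - 0 = 15, d_1 = (237 - 15^2)/1 = 12/1 = 12, a_1 = floor((15 + 15)/12) = 2.
  m_2 = 12*2 - 15 = 9, d_2 = (237 - 9^2)/12 = 156/12 = 13, a_2 = floor((15 + 9)/13) = 1.
  m_3 = 13*1 - 9 = 4, d_3 = (237 - 4^2)/13 = 221/13 = 17, a_3 = floor((15 + 4)/17) = 1.
  m_4 = 17*1 - 4 = 13, d_4 = (237 - 13^2)/17 = 68/17 = 4, a_4 = floor((15 + 13)/4) = 7.
  m_5 = 4*7 - 13 = 15, d_5 = (237 - 15^2)/4 = 12/4 = 3, a_5 = floor((15 + 15)/3) = 10.
  m_6 = 3*10 - 15 = 15, d_6 = (237 - 15^2)/3 = 12/3 = 4, a_6 = floor((15 + 15)/4) = 7.
  m_7 = 4*7 - 15 = 13, d_7 = (237 - 13^2)/4 = 68/4 = 17, a_7 = floor((15 + 13)/17) = 1.
  m_8 = 17*1 - 13 = 4, d_8 = (237 - 4^2)/17 = 221/17 = 13, a_8 = floor((15 + 4)/13) = 1.
  m_9 = 13*1 - 4 = 9, d_9 = (237 - 9^2)/13 = 156/13 = 12, a_9 = floor((15 + 9)/12) = 2.
  m_10 = 12*2 - 9 = 15, d_10 = (237 - 15^2)/12 = 12/12 = 1, a_10 = floor((15 + 15)/1) = 30.
  m_11 = 1*30 - 15 = 15, d_11 = (237 - 15^2)/1 = 12/1 = 12: (m_11, d_11) = (m_1, d_1) = (15, 12), so from here the quotients repeat a_1, ..., a_10; the period length is 10.
Hence the expansion of sqrt(237) is a_0 = 15 followed by the repeating block 2, 1, 1, 7, 10, 7, 1, 1, 2, 30 (period 10).

[15; (2, 1, 1, 7, 10, 7, 1, 1, 2, 30)]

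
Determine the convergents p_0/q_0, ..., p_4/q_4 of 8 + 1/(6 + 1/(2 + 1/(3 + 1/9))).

Using the convergent recurrence p_i = a_i*p_{i-1} + p_{i-2}, q_i = a_i*q_{i-1} + q_{i-2} with p_{-2}=0, p_{-1}=1, q_{-2}=1, q_{-1}=0:
  i=0: a_0=8, p_0 = 8*1 + 0 = 8, q_0 = 8*0 + 1 = 1.
  i=1: a_1=6, p_1 = 6*8 + 1 = 49, q_1 = 6*1 + 0 = 6.
  i=2: a_2=2, p_2 = 2*49 + 8 = 106, q_2 = 2*6 + 1 = 13.
  i=3: a_3=3, p_3 = 3*106 + 49 = 367, q_3 = 3*13 + 6 = 45.
  i=4: a_4=9, p_4 = 9*367 + 106 = 3409, q_4 = 9*45 + 13 = 418.

8/1, 49/6, 106/13, 367/45, 3409/418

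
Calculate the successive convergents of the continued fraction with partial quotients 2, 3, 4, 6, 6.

Using the convergent recurrence p_i = a_i*p_{i-1} + p_{i-2}, q_i = a_i*q_{i-1} + q_{i-2} with p_{-2}=0, p_{-1}=1, q_{-2}=1, q_{-1}=0:
  i=0: a_0=2, p_0 = 2*1 + 0 = 2, q_0 = 2*0 + 1 = 1.
  i=1: a_1=3, p_1 = 3*2 + 1 = 7, q_1 = 3*1 + 0 = 3.
  i=2: a_2=4, p_2 = 4*7 + 2 = 30, q_2 = 4*3 + 1 = 13.
  i=3: a_3=6, p_3 = 6*30 + 7 = 187, q_3 = 6*13 + 3 = 81.
  i=4: a_4=6, p_4 = 6*187 + 30 = 1152, q_4 = 6*81 + 13 = 499.

2/1, 7/3, 30/13, 187/81, 1152/499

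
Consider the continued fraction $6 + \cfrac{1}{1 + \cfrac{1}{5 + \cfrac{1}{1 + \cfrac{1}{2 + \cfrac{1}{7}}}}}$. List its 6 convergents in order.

6/1, 7/1, 41/6, 48/7, 137/20, 1007/147

Using the convergent recurrence p_i = a_i*p_{i-1} + p_{i-2}, q_i = a_i*q_{i-1} + q_{i-2} with p_{-2}=0, p_{-1}=1, q_{-2}=1, q_{-1}=0:
  i=0: a_0=6, p_0 = 6*1 + 0 = 6, q_0 = 6*0 + 1 = 1.
  i=1: a_1=1, p_1 = 1*6 + 1 = 7, q_1 = 1*1 + 0 = 1.
  i=2: a_2=5, p_2 = 5*7 + 6 = 41, q_2 = 5*1 + 1 = 6.
  i=3: a_3=1, p_3 = 1*41 + 7 = 48, q_3 = 1*6 + 1 = 7.
  i=4: a_4=2, p_4 = 2*48 + 41 = 137, q_4 = 2*7 + 6 = 20.
  i=5: a_5=7, p_5 = 7*137 + 48 = 1007, q_5 = 7*20 + 7 = 147.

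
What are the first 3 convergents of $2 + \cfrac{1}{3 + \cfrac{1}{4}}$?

2/1, 7/3, 30/13

Using the convergent recurrence p_i = a_i*p_{i-1} + p_{i-2}, q_i = a_i*q_{i-1} + q_{i-2} with p_{-2}=0, p_{-1}=1, q_{-2}=1, q_{-1}=0:
  i=0: a_0=2, p_0 = 2*1 + 0 = 2, q_0 = 2*0 + 1 = 1.
  i=1: a_1=3, p_1 = 3*2 + 1 = 7, q_1 = 3*1 + 0 = 3.
  i=2: a_2=4, p_2 = 4*7 + 2 = 30, q_2 = 4*3 + 1 = 13.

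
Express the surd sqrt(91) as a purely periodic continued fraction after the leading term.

[9; (1, 1, 5, 1, 5, 1, 1, 18)]

Write x_i = (sqrt(91) + m_i)/d_i with (m_0, d_0) = (0, 1). a_0 = floor(sqrt(91)) = 9, since 9^2 = 81 <= 91 < 100 = 10^2.
Iterate m_{i+1} = d_i*a_i - m_i, d_{i+1} = (91 - m_{i+1}^2)/d_i, a_{i+1} = floor((a_0 + m_{i+1})/d_{i+1}):
  m_1 = 1*9 - 0 = 9, d_1 = (91 - 9^2)/1 = 10/1 = 10, a_1 = floor((9 + 9)/10) = 1.
  m_2 = 10*1 - 9 = 1, d_2 = (91 - 1^2)/10 = 90/10 = 9, a_2 = floor((9 + 1)/9) = 1.
  m_3 = 9*1 - 1 = 8, d_3 = (91 - 8^2)/9 = 27/9 = 3, a_3 = floor((9 + 8)/3) = 5.
  m_4 = 3*5 - 8 = 7, d_4 = (91 - 7^2)/3 = 42/3 = 14, a_4 = floor((9 + 7)/14) = 1.
  m_5 = 14*1 - 7 = 7, d_5 = (91 - 7^2)/14 = 42/14 = 3, a_5 = floor((9 + 7)/3) = 5.
  m_6 = 3*5 - 7 = 8, d_6 = (91 - 8^2)/3 = 27/3 = 9, a_6 = floor((9 + 8)/9) = 1.
  m_7 = 9*1 - 8 = 1, d_7 = (91 - 1^2)/9 = 90/9 = 10, a_7 = floor((9 + 1)/10) = 1.
  m_8 = 10*1 - 1 = 9, d_8 = (91 - 9^2)/10 = 10/10 = 1, a_8 = floor((9 + 9)/1) = 18.
  m_9 = 1*18 - 9 = 9, d_9 = (91 - 9^2)/1 = 10/1 = 10: (m_9, d_9) = (m_1, d_1) = (9, 10), so from here the quotients repeat a_1, ..., a_8; the period length is 8.
Hence the expansion of sqrt(91) is a_0 = 9 followed by the repeating block 1, 1, 5, 1, 5, 1, 1, 18 (period 8).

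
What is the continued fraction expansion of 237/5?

Run the Euclidean algorithm on 237 and 5; the successive quotients are the partial quotients a_0, a_1, ... (each step inverts the fractional part left over by the previous one):
  237 = 47*5 + 2, so a_0 = 47.
  5 = 2*2 + 1, so a_1 = 2.
  2 = 2*1 + 0, so a_2 = 2.
The remainder reaches 0 after 3 divisions, so the expansion has 3 partial quotients, read off in order.

[47; 2, 2]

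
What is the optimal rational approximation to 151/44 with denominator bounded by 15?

24/7

Expand x = 151/44 as a continued fraction with the Euclidean algorithm:
  151 = 3*44 + 19, so a_0 = 3.
  44 = 2*19 + 6, so a_1 = 2.
  19 = 3*6 + 1, so a_2 = 3.
  6 = 6*1 + 0, so a_3 = 6.
so x = [3; 2, 3, 6].
Convergents (p_i = a_i*p_{i-1} + p_{i-2}, q_i = a_i*q_{i-1} + q_{i-2} with p_{-2}=0, p_{-1}=1, q_{-2}=1, q_{-1}=0), until the denominator exceeds 15:
  i=0: a_0=3, p_0 = 3*1 + 0 = 3, q_0 = 3*0 + 1 = 1.
  i=1: a_1=2, p_1 = 2*3 + 1 = 7, q_1 = 2*1 + 0 = 2.
  i=2: a_2=3, p_2 = 3*7 + 3 = 24, q_2 = 3*2 + 1 = 7.
  i=3: a_3=6, p_3 = 6*24 + 7 = 151, q_3 = 6*7 + 2 = 44.
q_3 = 44 > 15, so the last convergent with denominator <= 15 is p_2/q_2 = 24/7.
The closest fraction with denominator <= 15 is either p_2/q_2 or the intermediate fraction (k*p_2 + p_1)/(k*q_2 + q_1) with the largest k >= 1 whose denominator stays <= 15; these approach x as k grows, and every other convergent or intermediate fraction in range is farther away.
Largest k: floor((15 - q_1)/q_2) = floor((15 - 2)/7) = 1.
That gives (1*24 + 7)/(1*7 + 2) = 31/9.
Compare the errors: |x - 24/7| = |151*7 - 24*44|/(44*7) = 1/308, and |x - 31/9| = |151*9 - 31*44|/(44*9) = 5/396.
Cross-multiplying, 1*396 = 396 < 1540 = 5*308, so 1/308 is smaller: the convergent 24/7 is closer to x than 31/9.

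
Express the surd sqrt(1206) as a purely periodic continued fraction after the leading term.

Write x_i = (sqrt(1206) + m_i)/d_i with (m_0, d_0) = (0, 1). a_0 = floor(sqrt(1206)) = 34, since 34^2 = 1156 <= 1206 < 1225 = 35^2.
Iterate m_{i+1} = d_i*a_i - m_i, d_{i+1} = (1206 - m_{i+1}^2)/d_i, a_{i+1} = floor((a_0 + m_{i+1})/d_{i+1}):
  m_1 = 1*34 - 0 = 34, d_1 = (1206 - 34^2)/1 = 50/1 = 50, a_1 = floor((34 + 34)/50) = 1.
  m_2 = 50*1 - 34 = 16, d_2 = (1206 - 16^2)/50 = 950/50 = 19, a_2 = floor((34 + 16)/19) = 2.
  m_3 = 19*2 - 16 = 22, d_3 = (1206 - 22^2)/19 = 722/19 = 38, a_3 = floor((34 + 22)/38) = 1.
  m_4 = 38*1 - 22 = 16, d_4 = (1206 - 16^2)/38 = 950/38 = 25, a_4 = floor((34 + 16)/25) = 2.
  m_5 = 25*2 - 16 = 34, d_5 = (1206 - 34^2)/25 = 50/25 = 2, a_5 = floor((34 + 34)/2) = 34.
  m_6 = 2*34 - 34 = 34, d_6 = (1206 - 34^2)/2 = 50/2 = 25, a_6 = floor((34 + 34)/25) = 2.
  m_7 = 25*2 - 34 = 16, d_7 = (1206 - 16^2)/25 = 950/25 = 38, a_7 = floor((34 + 16)/38) = 1.
  m_8 = 38*1 - 16 = 22, d_8 = (1206 - 22^2)/38 = 722/38 = 19, a_8 = floor((34 + 22)/19) = 2.
  m_9 = 19*2 - 22 = 16, d_9 = (1206 - 16^2)/19 = 950/19 = 50, a_9 = floor((34 + 16)/50) = 1.
  m_10 = 50*1 - 16 = 34, d_10 = (1206 - 34^2)/50 = 50/50 = 1, a_10 = floor((34 + 34)/1) = 68.
  m_11 = 1*68 - 34 = 34, d_11 = (1206 - 34^2)/1 = 50/1 = 50: (m_11, d_11) = (m_1, d_1) = (34, 50), so from here the quotients repeat a_1, ..., a_10; the period length is 10.
Hence the expansion of sqrt(1206) is a_0 = 34 followed by the repeating block 1, 2, 1, 2, 34, 2, 1, 2, 1, 68 (period 10).

[34; (1, 2, 1, 2, 34, 2, 1, 2, 1, 68)]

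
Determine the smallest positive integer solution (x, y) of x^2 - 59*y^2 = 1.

First expand sqrt(59) as a continued fraction. With x_i = (sqrt(59) + m_i)/d_i and (m_0, d_0) = (0, 1): a_0 = floor(sqrt(59)) = 7, since 7^2 = 49 <= 59 < 64 = 8^2.
Iterate m_{i+1} = d_i*a_i - m_i, d_{i+1} = (59 - m_{i+1}^2)/d_i, a_{i+1} = floor((a_0 + m_{i+1})/d_{i+1}):
  m_1 = 1*7 - 0 = 7, d_1 = (59 - 7^2)/1 = 10/1 = 10, a_1 = floor((7 + 7)/10) = 1.
  m_2 = 10*1 - 7 = 3, d_2 = (59 - 3^2)/10 = 50/10 = 5, a_2 = floor((7 + 3)/5) = 2.
  m_3 = 5*2 - 3 = 7, d_3 = (59 - 7^2)/5 = 10/5 = 2, a_3 = floor((7 + 7)/2) = 7.
  m_4 = 2*7 - 7 = 7, d_4 = (59 - 7^2)/2 = 10/2 = 5, a_4 = floor((7 + 7)/5) = 2.
  m_5 = 5*2 - 7 = 3, d_5 = (59 - 3^2)/5 = 50/5 = 10, a_5 = floor((7 + 3)/10) = 1.
  m_6 = 10*1 - 3 = 7, d_6 = (59 - 7^2)/10 = 10/10 = 1, a_6 = floor((7 + 7)/1) = 14.
  m_7 = 1*14 - 7 = 7, d_7 = (59 - 7^2)/1 = 10/1 = 10: (m_7, d_7) = (m_1, d_1) = (7, 10), so from here the quotients repeat a_1, ..., a_6; the period length is 6.
So sqrt(59) = [7; (1, 2, 7, 2, 1, 14)] with period length k = 6.
k is even, so the fundamental solution of x^2 - 59y^2 = 1 is (p_{k-1}, q_{k-1}) = (p_5, q_5); compute convergents through index 5.
Convergents (p_i = a_i*p_{i-1} + p_{i-2}, q_i = a_i*q_{i-1} + q_{i-2} with p_{-2}=0, p_{-1}=1, q_{-2}=1, q_{-1}=0):
  i=0: a_0=7, p_0 = 7*1 + 0 = 7, q_0 = 7*0 + 1 = 1.
  i=1: a_1=1, p_1 = 1*7 + 1 = 8, q_1 = 1*1 + 0 = 1.
  i=2: a_2=2, p_2 = 2*8 + 7 = 23, q_2 = 2*1 + 1 = 3.
  i=3: a_3=7, p_3 = 7*23 + 8 = 169, q_3 = 7*3 + 1 = 22.
  i=4: a_4=2, p_4 = 2*169 + 23 = 361, q_4 = 2*22 + 3 = 47.
  i=5: a_5=1, p_5 = 1*361 + 169 = 530, q_5 = 1*47 + 22 = 69.
Check: 530^2 - 59*69^2 = 280900 - 280899 = 1, so (x, y) = (530, 69) solves the equation, and by the theorem it is the least positive solution.

(x, y) = (530, 69)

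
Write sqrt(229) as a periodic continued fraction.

[15; (7, 1, 1, 7, 30)]

Write x_i = (sqrt(229) + m_i)/d_i with (m_0, d_0) = (0, 1). a_0 = floor(sqrt(229)) = 15, since 15^2 = 225 <= 229 < 256 = 16^2.
Iterate m_{i+1} = d_i*a_i - m_i, d_{i+1} = (229 - m_{i+1}^2)/d_i, a_{i+1} = floor((a_0 + m_{i+1})/d_{i+1}):
  m_1 = 1*15 - 0 = 15, d_1 = (229 - 15^2)/1 = 4/1 = 4, a_1 = floor((15 + 15)/4) = 7.
  m_2 = 4*7 - 15 = 13, d_2 = (229 - 13^2)/4 = 60/4 = 15, a_2 = floor((15 + 13)/15) = 1.
  m_3 = 15*1 - 13 = 2, d_3 = (229 - 2^2)/15 = 225/15 = 15, a_3 = floor((15 + 2)/15) = 1.
  m_4 = 15*1 - 2 = 13, d_4 = (229 - 13^2)/15 = 60/15 = 4, a_4 = floor((15 + 13)/4) = 7.
  m_5 = 4*7 - 13 = 15, d_5 = (229 - 15^2)/4 = 4/4 = 1, a_5 = floor((15 + 15)/1) = 30.
  m_6 = 1*30 - 15 = 15, d_6 = (229 - 15^2)/1 = 4/1 = 4: (m_6, d_6) = (m_1, d_1) = (15, 4), so from here the quotients repeat a_1, ..., a_5; the period length is 5.
Hence the expansion of sqrt(229) is a_0 = 15 followed by the repeating block 7, 1, 1, 7, 30 (period 5).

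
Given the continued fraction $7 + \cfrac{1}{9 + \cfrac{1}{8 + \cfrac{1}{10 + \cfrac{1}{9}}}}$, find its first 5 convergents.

7/1, 64/9, 519/73, 5254/739, 47805/6724

Using the convergent recurrence p_i = a_i*p_{i-1} + p_{i-2}, q_i = a_i*q_{i-1} + q_{i-2} with p_{-2}=0, p_{-1}=1, q_{-2}=1, q_{-1}=0:
  i=0: a_0=7, p_0 = 7*1 + 0 = 7, q_0 = 7*0 + 1 = 1.
  i=1: a_1=9, p_1 = 9*7 + 1 = 64, q_1 = 9*1 + 0 = 9.
  i=2: a_2=8, p_2 = 8*64 + 7 = 519, q_2 = 8*9 + 1 = 73.
  i=3: a_3=10, p_3 = 10*519 + 64 = 5254, q_3 = 10*73 + 9 = 739.
  i=4: a_4=9, p_4 = 9*5254 + 519 = 47805, q_4 = 9*739 + 73 = 6724.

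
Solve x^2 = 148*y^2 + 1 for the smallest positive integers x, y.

(x, y) = (73, 6)

First expand sqrt(148) as a continued fraction. With x_i = (sqrt(148) + m_i)/d_i and (m_0, d_0) = (0, 1): a_0 = floor(sqrt(148)) = 12, since 12^2 = 144 <= 148 < 169 = 13^2.
Iterate m_{i+1} = d_i*a_i - m_i, d_{i+1} = (148 - m_{i+1}^2)/d_i, a_{i+1} = floor((a_0 + m_{i+1})/d_{i+1}):
  m_1 = 1*12 - 0 = 12, d_1 = (148 - 12^2)/1 = 4/1 = 4, a_1 = floor((12 + 12)/4) = 6.
  m_2 = 4*6 - 12 = 12, d_2 = (148 - 12^2)/4 = 4/4 = 1, a_2 = floor((12 + 12)/1) = 24.
  m_3 = 1*24 - 12 = 12, d_3 = (148 - 12^2)/1 = 4/1 = 4: (m_3, d_3) = (m_1, d_1) = (12, 4), so from here the quotients repeat a_1, a_2; the period length is 2.
So sqrt(148) = [12; (6, 24)] with period length k = 2.
k is even, so the fundamental solution of x^2 - 148y^2 = 1 is (p_{k-1}, q_{k-1}) = (p_1, q_1); compute convergents through index 1.
Convergents (p_i = a_i*p_{i-1} + p_{i-2}, q_i = a_i*q_{i-1} + q_{i-2} with p_{-2}=0, p_{-1}=1, q_{-2}=1, q_{-1}=0):
  i=0: a_0=12, p_0 = 12*1 + 0 = 12, q_0 = 12*0 + 1 = 1.
  i=1: a_1=6, p_1 = 6*12 + 1 = 73, q_1 = 6*1 + 0 = 6.
Check: 73^2 - 148*6^2 = 5329 - 5328 = 1, so (x, y) = (73, 6) solves the equation, and by the theorem it is the least positive solution.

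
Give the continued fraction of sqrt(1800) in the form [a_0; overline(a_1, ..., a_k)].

Write x_i = (sqrt(1800) + m_i)/d_i with (m_0, d_0) = (0, 1). a_0 = floor(sqrt(1800)) = 42, since 42^2 = 1764 <= 1800 < 1849 = 43^2.
Iterate m_{i+1} = d_i*a_i - m_i, d_{i+1} = (1800 - m_{i+1}^2)/d_i, a_{i+1} = floor((a_0 + m_{i+1})/d_{i+1}):
  m_1 = 1*42 - 0 = 42, d_1 = (1800 - 42^2)/1 = 36/1 = 36, a_1 = floor((42 + 42)/36) = 2.
  m_2 = 36*2 - 42 = 30, d_2 = (1800 - 30^2)/36 = 900/36 = 25, a_2 = floor((42 + 30)/25) = 2.
  m_3 = 25*2 - 30 = 20, d_3 = (1800 - 20^2)/25 = 1400/25 = 56, a_3 = floor((42 + 20)/56) = 1.
  m_4 = 56*1 - 20 = 36, d_4 = (1800 - 36^2)/56 = 504/56 = 9, a_4 = floor((42 + 36)/9) = 8.
  m_5 = 9*8 - 36 = 36, d_5 = (1800 - 36^2)/9 = 504/9 = 56, a_5 = floor((42 + 36)/56) = 1.
  m_6 = 56*1 - 36 = 20, d_6 = (1800 - 20^2)/56 = 1400/56 = 25, a_6 = floor((42 + 20)/25) = 2.
  m_7 = 25*2 - 20 = 30, d_7 = (1800 - 30^2)/25 = 900/25 = 36, a_7 = floor((42 + 30)/36) = 2.
  m_8 = 36*2 - 30 = 42, d_8 = (1800 - 42^2)/36 = 36/36 = 1, a_8 = floor((42 + 42)/1) = 84.
  m_9 = 1*84 - 42 = 42, d_9 = (1800 - 42^2)/1 = 36/1 = 36: (m_9, d_9) = (m_1, d_1) = (42, 36), so from here the quotients repeat a_1, ..., a_8; the period length is 8.
Hence the expansion of sqrt(1800) is a_0 = 42 followed by the repeating block 2, 2, 1, 8, 1, 2, 2, 84 (period 8).

[42; overline(2, 2, 1, 8, 1, 2, 2, 84)]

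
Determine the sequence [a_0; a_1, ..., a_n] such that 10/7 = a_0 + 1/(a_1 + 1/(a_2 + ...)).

[1; 2, 3]

Run the Euclidean algorithm on 10 and 7; the successive quotients are the partial quotients a_0, a_1, ... (each step inverts the fractional part left over by the previous one):
  10 = 1*7 + 3, so a_0 = 1.
  7 = 2*3 + 1, so a_1 = 2.
  3 = 3*1 + 0, so a_2 = 3.
The remainder reaches 0 after 3 divisions, so the expansion has 3 partial quotients, read off in order.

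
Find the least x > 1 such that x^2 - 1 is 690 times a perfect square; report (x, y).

First expand sqrt(690) as a continued fraction. With x_i = (sqrt(690) + m_i)/d_i and (m_0, d_0) = (0, 1): a_0 = floor(sqrt(690)) = 26, since 26^2 = 676 <= 690 < 729 = 27^2.
Iterate m_{i+1} = d_i*a_i - m_i, d_{i+1} = (690 - m_{i+1}^2)/d_i, a_{i+1} = floor((a_0 + m_{i+1})/d_{i+1}):
  m_1 = 1*26 - 0 = 26, d_1 = (690 - 26^2)/1 = 14/1 = 14, a_1 = floor((26 + 26)/14) = 3.
  m_2 = 14*3 - 26 = 16, d_2 = (690 - 16^2)/14 = 434/14 = 31, a_2 = floor((26 + 16)/31) = 1.
  m_3 = 31*1 - 16 = 15, d_3 = (690 - 15^2)/31 = 465/31 = 15, a_3 = floor((26 + 15)/15) = 2.
  m_4 = 15*2 - 15 = 15, d_4 = (690 - 15^2)/15 = 465/15 = 31, a_4 = floor((26 + 15)/31) = 1.
  m_5 = 31*1 - 15 = 16, d_5 = (690 - 16^2)/31 = 434/31 = 14, a_5 = floor((26 + 16)/14) = 3.
  m_6 = 14*3 - 16 = 26, d_6 = (690 - 26^2)/14 = 14/14 = 1, a_6 = floor((26 + 26)/1) = 52.
  m_7 = 1*52 - 26 = 26, d_7 = (690 - 26^2)/1 = 14/1 = 14: (m_7, d_7) = (m_1, d_1) = (26, 14), so from here the quotients repeat a_1, ..., a_6; the period length is 6.
So sqrt(690) = [26; (3, 1, 2, 1, 3, 52)] with period length k = 6.
k is even, so the fundamental solution of x^2 - 690y^2 = 1 is (p_{k-1}, q_{k-1}) = (p_5, q_5); compute convergents through index 5.
Convergents (p_i = a_i*p_{i-1} + p_{i-2}, q_i = a_i*q_{i-1} + q_{i-2} with p_{-2}=0, p_{-1}=1, q_{-2}=1, q_{-1}=0):
  i=0: a_0=26, p_0 = 26*1 + 0 = 26, q_0 = 26*0 + 1 = 1.
  i=1: a_1=3, p_1 = 3*26 + 1 = 79, q_1 = 3*1 + 0 = 3.
  i=2: a_2=1, p_2 = 1*79 + 26 = 105, q_2 = 1*3 + 1 = 4.
  i=3: a_3=2, p_3 = 2*105 + 79 = 289, q_3 = 2*4 + 3 = 11.
  i=4: a_4=1, p_4 = 1*289 + 105 = 394, q_4 = 1*11 + 4 = 15.
  i=5: a_5=3, p_5 = 3*394 + 289 = 1471, q_5 = 3*15 + 11 = 56.
Check: 1471^2 - 690*56^2 = 2163841 - 2163840 = 1, so (x, y) = (1471, 56) solves the equation, and by the theorem it is the least positive solution.

(x, y) = (1471, 56)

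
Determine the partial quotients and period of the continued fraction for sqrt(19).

Write x_i = (sqrt(19) + m_i)/d_i with (m_0, d_0) = (0, 1). a_0 = floor(sqrt(19)) = 4, since 4^2 = 16 <= 19 < 25 = 5^2.
Iterate m_{i+1} = d_i*a_i - m_i, d_{i+1} = (19 - m_{i+1}^2)/d_i, a_{i+1} = floor((a_0 + m_{i+1})/d_{i+1}):
  m_1 = 1*4 - 0 = 4, d_1 = (19 - 4^2)/1 = 3/1 = 3, a_1 = floor((4 + 4)/3) = 2.
  m_2 = 3*2 - 4 = 2, d_2 = (19 - 2^2)/3 = 15/3 = 5, a_2 = floor((4 + 2)/5) = 1.
  m_3 = 5*1 - 2 = 3, d_3 = (19 - 3^2)/5 = 10/5 = 2, a_3 = floor((4 + 3)/2) = 3.
  m_4 = 2*3 - 3 = 3, d_4 = (19 - 3^2)/2 = 10/2 = 5, a_4 = floor((4 + 3)/5) = 1.
  m_5 = 5*1 - 3 = 2, d_5 = (19 - 2^2)/5 = 15/5 = 3, a_5 = floor((4 + 2)/3) = 2.
  m_6 = 3*2 - 2 = 4, d_6 = (19 - 4^2)/3 = 3/3 = 1, a_6 = floor((4 + 4)/1) = 8.
  m_7 = 1*8 - 4 = 4, d_7 = (19 - 4^2)/1 = 3/1 = 3: (m_7, d_7) = (m_1, d_1) = (4, 3), so from here the quotients repeat a_1, ..., a_6; the period length is 6.
Hence the expansion of sqrt(19) is a_0 = 4 followed by the repeating block 2, 1, 3, 1, 2, 8 (period 6).

[4; (2, 1, 3, 1, 2, 8)]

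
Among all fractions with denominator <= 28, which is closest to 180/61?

59/20

Expand x = 180/61 as a continued fraction with the Euclidean algorithm:
  180 = 2*61 + 58, so a_0 = 2.
  61 = 1*58 + 3, so a_1 = 1.
  58 = 19*3 + 1, so a_2 = 19.
  3 = 3*1 + 0, so a_3 = 3.
so x = [2; 1, 19, 3].
Convergents (p_i = a_i*p_{i-1} + p_{i-2}, q_i = a_i*q_{i-1} + q_{i-2} with p_{-2}=0, p_{-1}=1, q_{-2}=1, q_{-1}=0), until the denominator exceeds 28:
  i=0: a_0=2, p_0 = 2*1 + 0 = 2, q_0 = 2*0 + 1 = 1.
  i=1: a_1=1, p_1 = 1*2 + 1 = 3, q_1 = 1*1 + 0 = 1.
  i=2: a_2=19, p_2 = 19*3 + 2 = 59, q_2 = 19*1 + 1 = 20.
  i=3: a_3=3, p_3 = 3*59 + 3 = 180, q_3 = 3*20 + 1 = 61.
q_3 = 61 > 28, so the last convergent with denominator <= 28 is p_2/q_2 = 59/20.
The closest fraction with denominator <= 28 is either p_2/q_2 or the intermediate fraction (k*p_2 + p_1)/(k*q_2 + q_1) with the largest k >= 1 whose denominator stays <= 28; these approach x as k grows, and every other convergent or intermediate fraction in range is farther away.
Largest k: floor((28 - q_1)/q_2) = floor((28 - 1)/20) = 1.
That gives (1*59 + 3)/(1*20 + 1) = 62/21.
Compare the errors: |x - 59/20| = |180*20 - 59*61|/(61*20) = 1/1220, and |x - 62/21| = |180*21 - 62*61|/(61*21) = 2/1281.
Cross-multiplying, 1*1281 = 1281 < 2440 = 2*1220, so 1/1220 is smaller: the convergent 59/20 is closer to x than 62/21.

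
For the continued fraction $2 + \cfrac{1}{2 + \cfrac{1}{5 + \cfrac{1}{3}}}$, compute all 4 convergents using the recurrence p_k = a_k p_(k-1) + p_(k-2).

2/1, 5/2, 27/11, 86/35

Using the convergent recurrence p_i = a_i*p_{i-1} + p_{i-2}, q_i = a_i*q_{i-1} + q_{i-2} with p_{-2}=0, p_{-1}=1, q_{-2}=1, q_{-1}=0:
  i=0: a_0=2, p_0 = 2*1 + 0 = 2, q_0 = 2*0 + 1 = 1.
  i=1: a_1=2, p_1 = 2*2 + 1 = 5, q_1 = 2*1 + 0 = 2.
  i=2: a_2=5, p_2 = 5*5 + 2 = 27, q_2 = 5*2 + 1 = 11.
  i=3: a_3=3, p_3 = 3*27 + 5 = 86, q_3 = 3*11 + 2 = 35.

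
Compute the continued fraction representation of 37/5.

Run the Euclidean algorithm on 37 and 5; the successive quotients are the partial quotients a_0, a_1, ... (each step inverts the fractional part left over by the previous one):
  37 = 7*5 + 2, so a_0 = 7.
  5 = 2*2 + 1, so a_1 = 2.
  2 = 2*1 + 0, so a_2 = 2.
The remainder reaches 0 after 3 divisions, so the expansion has 3 partial quotients, read off in order.

[7; 2, 2]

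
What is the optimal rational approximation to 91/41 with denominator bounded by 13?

Expand x = 91/41 as a continued fraction with the Euclidean algorithm:
  91 = 2*41 + 9, so a_0 = 2.
  41 = 4*9 + 5, so a_1 = 4.
  9 = 1*5 + 4, so a_2 = 1.
  5 = 1*4 + 1, so a_3 = 1.
  4 = 4*1 + 0, so a_4 = 4.
so x = [2; 4, 1, 1, 4].
Convergents (p_i = a_i*p_{i-1} + p_{i-2}, q_i = a_i*q_{i-1} + q_{i-2} with p_{-2}=0, p_{-1}=1, q_{-2}=1, q_{-1}=0), until the denominator exceeds 13:
  i=0: a_0=2, p_0 = 2*1 + 0 = 2, q_0 = 2*0 + 1 = 1.
  i=1: a_1=4, p_1 = 4*2 + 1 = 9, q_1 = 4*1 + 0 = 4.
  i=2: a_2=1, p_2 = 1*9 + 2 = 11, q_2 = 1*4 + 1 = 5.
  i=3: a_3=1, p_3 = 1*11 + 9 = 20, q_3 = 1*5 + 4 = 9.
  i=4: a_4=4, p_4 = 4*20 + 11 = 91, q_4 = 4*9 + 5 = 41.
q_4 = 41 > 13, so the last convergent with denominator <= 13 is p_3/q_3 = 20/9.
The closest fraction with denominator <= 13 is either p_3/q_3 or the intermediate fraction (k*p_3 + p_2)/(k*q_3 + q_2) with the largest k >= 1 whose denominator stays <= 13; these approach x as k grows, and every other convergent or intermediate fraction in range is farther away.
Largest k: floor((13 - q_2)/q_3) = floor((13 - 5)/9) = 0.
Since k = 0, no intermediate fraction beyond p_3/q_3 has denominator <= 13, so the convergent 20/9 is the closest (its error is |91*9 - 20*41|/(41*9) = 1/369).

20/9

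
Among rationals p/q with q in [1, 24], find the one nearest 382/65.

Expand x = 382/65 as a continued fraction with the Euclidean algorithm:
  382 = 5*65 + 57, so a_0 = 5.
  65 = 1*57 + 8, so a_1 = 1.
  57 = 7*8 + 1, so a_2 = 7.
  8 = 8*1 + 0, so a_3 = 8.
so x = [5; 1, 7, 8].
Convergents (p_i = a_i*p_{i-1} + p_{i-2}, q_i = a_i*q_{i-1} + q_{i-2} with p_{-2}=0, p_{-1}=1, q_{-2}=1, q_{-1}=0), until the denominator exceeds 24:
  i=0: a_0=5, p_0 = 5*1 + 0 = 5, q_0 = 5*0 + 1 = 1.
  i=1: a_1=1, p_1 = 1*5 + 1 = 6, q_1 = 1*1 + 0 = 1.
  i=2: a_2=7, p_2 = 7*6 + 5 = 47, q_2 = 7*1 + 1 = 8.
  i=3: a_3=8, p_3 = 8*47 + 6 = 382, q_3 = 8*8 + 1 = 65.
q_3 = 65 > 24, so the last convergent with denominator <= 24 is p_2/q_2 = 47/8.
The closest fraction with denominator <= 24 is either p_2/q_2 or the intermediate fraction (k*p_2 + p_1)/(k*q_2 + q_1) with the largest k >= 1 whose denominator stays <= 24; these approach x as k grows, and every other convergent or intermediate fraction in range is farther away.
Largest k: floor((24 - q_1)/q_2) = floor((24 - 1)/8) = 2.
That gives (2*47 + 6)/(2*8 + 1) = 100/17.
Compare the errors: |x - 47/8| = |382*8 - 47*65|/(65*8) = 1/520, and |x - 100/17| = |382*17 - 100*65|/(65*17) = 6/1105.
Cross-multiplying, 1*1105 = 1105 < 3120 = 6*520, so 1/520 is smaller: the convergent 47/8 is closer to x than 100/17.

47/8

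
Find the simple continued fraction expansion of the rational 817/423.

[1; 1, 13, 1, 1, 2, 2, 2]

Run the Euclidean algorithm on 817 and 423; the successive quotients are the partial quotients a_0, a_1, ... (each step inverts the fractional part left over by the previous one):
  817 = 1*423 + 394, so a_0 = 1.
  423 = 1*394 + 29, so a_1 = 1.
  394 = 13*29 + 17, so a_2 = 13.
  29 = 1*17 + 12, so a_3 = 1.
  17 = 1*12 + 5, so a_4 = 1.
  12 = 2*5 + 2, so a_5 = 2.
  5 = 2*2 + 1, so a_6 = 2.
  2 = 2*1 + 0, so a_7 = 2.
The remainder reaches 0 after 8 divisions, so the expansion has 8 partial quotients, read off in order.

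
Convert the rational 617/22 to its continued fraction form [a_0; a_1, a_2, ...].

Run the Euclidean algorithm on 617 and 22; the successive quotients are the partial quotients a_0, a_1, ... (each step inverts the fractional part left over by the previous one):
  617 = 28*22 + 1, so a_0 = 28.
  22 = 22*1 + 0, so a_1 = 22.
The remainder reaches 0 after 2 divisions, so the expansion has 2 partial quotients, read off in order.

[28; 22]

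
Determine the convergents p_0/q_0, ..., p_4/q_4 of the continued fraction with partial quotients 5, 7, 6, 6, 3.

5/1, 36/7, 221/43, 1362/265, 4307/838

Using the convergent recurrence p_i = a_i*p_{i-1} + p_{i-2}, q_i = a_i*q_{i-1} + q_{i-2} with p_{-2}=0, p_{-1}=1, q_{-2}=1, q_{-1}=0:
  i=0: a_0=5, p_0 = 5*1 + 0 = 5, q_0 = 5*0 + 1 = 1.
  i=1: a_1=7, p_1 = 7*5 + 1 = 36, q_1 = 7*1 + 0 = 7.
  i=2: a_2=6, p_2 = 6*36 + 5 = 221, q_2 = 6*7 + 1 = 43.
  i=3: a_3=6, p_3 = 6*221 + 36 = 1362, q_3 = 6*43 + 7 = 265.
  i=4: a_4=3, p_4 = 3*1362 + 221 = 4307, q_4 = 3*265 + 43 = 838.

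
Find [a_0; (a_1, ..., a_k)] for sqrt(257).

[16; (32)]

Write x_i = (sqrt(257) + m_i)/d_i with (m_0, d_0) = (0, 1). a_0 = floor(sqrt(257)) = 16, since 16^2 = 256 <= 257 < 289 = 17^2.
Iterate m_{i+1} = d_i*a_i - m_i, d_{i+1} = (257 - m_{i+1}^2)/d_i, a_{i+1} = floor((a_0 + m_{i+1})/d_{i+1}):
  m_1 = 1*16 - 0 = 16, d_1 = (257 - 16^2)/1 = 1/1 = 1, a_1 = floor((16 + 16)/1) = 32.
  m_2 = 1*32 - 16 = 16, d_2 = (257 - 16^2)/1 = 1/1 = 1: (m_2, d_2) = (m_1, d_1) = (16, 1), so from here the quotient a_1 repeats; the period length is 1.
Hence the expansion of sqrt(257) is a_0 = 16 followed by the repeating block 32 (period 1).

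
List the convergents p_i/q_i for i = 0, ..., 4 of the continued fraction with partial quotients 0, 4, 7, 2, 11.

Using the convergent recurrence p_i = a_i*p_{i-1} + p_{i-2}, q_i = a_i*q_{i-1} + q_{i-2} with p_{-2}=0, p_{-1}=1, q_{-2}=1, q_{-1}=0:
  i=0: a_0=0, p_0 = 0*1 + 0 = 0, q_0 = 0*0 + 1 = 1.
  i=1: a_1=4, p_1 = 4*0 + 1 = 1, q_1 = 4*1 + 0 = 4.
  i=2: a_2=7, p_2 = 7*1 + 0 = 7, q_2 = 7*4 + 1 = 29.
  i=3: a_3=2, p_3 = 2*7 + 1 = 15, q_3 = 2*29 + 4 = 62.
  i=4: a_4=11, p_4 = 11*15 + 7 = 172, q_4 = 11*62 + 29 = 711.

0/1, 1/4, 7/29, 15/62, 172/711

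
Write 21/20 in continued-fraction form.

Run the Euclidean algorithm on 21 and 20; the successive quotients are the partial quotients a_0, a_1, ... (each step inverts the fractional part left over by the previous one):
  21 = 1*20 + 1, so a_0 = 1.
  20 = 20*1 + 0, so a_1 = 20.
The remainder reaches 0 after 2 divisions, so the expansion has 2 partial quotients, read off in order.

[1; 20]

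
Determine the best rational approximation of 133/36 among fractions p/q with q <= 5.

Expand x = 133/36 as a continued fraction with the Euclidean algorithm:
  133 = 3*36 + 25, so a_0 = 3.
  36 = 1*25 + 11, so a_1 = 1.
  25 = 2*11 + 3, so a_2 = 2.
  11 = 3*3 + 2, so a_3 = 3.
  3 = 1*2 + 1, so a_4 = 1.
  2 = 2*1 + 0, so a_5 = 2.
so x = [3; 1, 2, 3, 1, 2].
Convergents (p_i = a_i*p_{i-1} + p_{i-2}, q_i = a_i*q_{i-1} + q_{i-2} with p_{-2}=0, p_{-1}=1, q_{-2}=1, q_{-1}=0), until the denominator exceeds 5:
  i=0: a_0=3, p_0 = 3*1 + 0 = 3, q_0 = 3*0 + 1 = 1.
  i=1: a_1=1, p_1 = 1*3 + 1 = 4, q_1 = 1*1 + 0 = 1.
  i=2: a_2=2, p_2 = 2*4 + 3 = 11, q_2 = 2*1 + 1 = 3.
  i=3: a_3=3, p_3 = 3*11 + 4 = 37, q_3 = 3*3 + 1 = 10.
q_3 = 10 > 5, so the last convergent with denominator <= 5 is p_2/q_2 = 11/3.
The closest fraction with denominator <= 5 is either p_2/q_2 or the intermediate fraction (k*p_2 + p_1)/(k*q_2 + q_1) with the largest k >= 1 whose denominator stays <= 5; these approach x as k grows, and every other convergent or intermediate fraction in range is farther away.
Largest k: floor((5 - q_1)/q_2) = floor((5 - 1)/3) = 1.
That gives (1*11 + 4)/(1*3 + 1) = 15/4.
Compare the errors: |x - 11/3| = |133*3 - 11*36|/(36*3) = 3/108, and |x - 15/4| = |133*4 - 15*36|/(36*4) = 8/144.
Cross-multiplying, 3*144 = 432 < 864 = 8*108, so 3/108 is smaller: the convergent 11/3 is closer to x than 15/4.

11/3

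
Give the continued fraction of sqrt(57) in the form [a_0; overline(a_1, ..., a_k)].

[7; overline(1, 1, 4, 1, 1, 14)]

Write x_i = (sqrt(57) + m_i)/d_i with (m_0, d_0) = (0, 1). a_0 = floor(sqrt(57)) = 7, since 7^2 = 49 <= 57 < 64 = 8^2.
Iterate m_{i+1} = d_i*a_i - m_i, d_{i+1} = (57 - m_{i+1}^2)/d_i, a_{i+1} = floor((a_0 + m_{i+1})/d_{i+1}):
  m_1 = 1*7 - 0 = 7, d_1 = (57 - 7^2)/1 = 8/1 = 8, a_1 = floor((7 + 7)/8) = 1.
  m_2 = 8*1 - 7 = 1, d_2 = (57 - 1^2)/8 = 56/8 = 7, a_2 = floor((7 + 1)/7) = 1.
  m_3 = 7*1 - 1 = 6, d_3 = (57 - 6^2)/7 = 21/7 = 3, a_3 = floor((7 + 6)/3) = 4.
  m_4 = 3*4 - 6 = 6, d_4 = (57 - 6^2)/3 = 21/3 = 7, a_4 = floor((7 + 6)/7) = 1.
  m_5 = 7*1 - 6 = 1, d_5 = (57 - 1^2)/7 = 56/7 = 8, a_5 = floor((7 + 1)/8) = 1.
  m_6 = 8*1 - 1 = 7, d_6 = (57 - 7^2)/8 = 8/8 = 1, a_6 = floor((7 + 7)/1) = 14.
  m_7 = 1*14 - 7 = 7, d_7 = (57 - 7^2)/1 = 8/1 = 8: (m_7, d_7) = (m_1, d_1) = (7, 8), so from here the quotients repeat a_1, ..., a_6; the period length is 6.
Hence the expansion of sqrt(57) is a_0 = 7 followed by the repeating block 1, 1, 4, 1, 1, 14 (period 6).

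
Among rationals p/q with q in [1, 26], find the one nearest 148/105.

Expand x = 148/105 as a continued fraction with the Euclidean algorithm:
  148 = 1*105 + 43, so a_0 = 1.
  105 = 2*43 + 19, so a_1 = 2.
  43 = 2*19 + 5, so a_2 = 2.
  19 = 3*5 + 4, so a_3 = 3.
  5 = 1*4 + 1, so a_4 = 1.
  4 = 4*1 + 0, so a_5 = 4.
so x = [1; 2, 2, 3, 1, 4].
Convergents (p_i = a_i*p_{i-1} + p_{i-2}, q_i = a_i*q_{i-1} + q_{i-2} with p_{-2}=0, p_{-1}=1, q_{-2}=1, q_{-1}=0), until the denominator exceeds 26:
  i=0: a_0=1, p_0 = 1*1 + 0 = 1, q_0 = 1*0 + 1 = 1.
  i=1: a_1=2, p_1 = 2*1 + 1 = 3, q_1 = 2*1 + 0 = 2.
  i=2: a_2=2, p_2 = 2*3 + 1 = 7, q_2 = 2*2 + 1 = 5.
  i=3: a_3=3, p_3 = 3*7 + 3 = 24, q_3 = 3*5 + 2 = 17.
  i=4: a_4=1, p_4 = 1*24 + 7 = 31, q_4 = 1*17 + 5 = 22.
  i=5: a_5=4, p_5 = 4*31 + 24 = 148, q_5 = 4*22 + 17 = 105.
q_5 = 105 > 26, so the last convergent with denominator <= 26 is p_4/q_4 = 31/22.
The closest fraction with denominator <= 26 is either p_4/q_4 or the intermediate fraction (k*p_4 + p_3)/(k*q_4 + q_3) with the largest k >= 1 whose denominator stays <= 26; these approach x as k grows, and every other convergent or intermediate fraction in range is farther away.
Largest k: floor((26 - q_3)/q_4) = floor((26 - 17)/22) = 0.
Since k = 0, no intermediate fraction beyond p_4/q_4 has denominator <= 26, so the convergent 31/22 is the closest (its error is |148*22 - 31*105|/(105*22) = 1/2310).

31/22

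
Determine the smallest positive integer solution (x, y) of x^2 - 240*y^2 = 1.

First expand sqrt(240) as a continued fraction. With x_i = (sqrt(240) + m_i)/d_i and (m_0, d_0) = (0, 1): a_0 = floor(sqrt(240)) = 15, since 15^2 = 225 <= 240 < 256 = 16^2.
Iterate m_{i+1} = d_i*a_i - m_i, d_{i+1} = (240 - m_{i+1}^2)/d_i, a_{i+1} = floor((a_0 + m_{i+1})/d_{i+1}):
  m_1 = 1*15 - 0 = 15, d_1 = (240 - 15^2)/1 = 15/1 = 15, a_1 = floor((15 + 15)/15) = 2.
  m_2 = 15*2 - 15 = 15, d_2 = (240 - 15^2)/15 = 15/15 = 1, a_2 = floor((15 + 15)/1) = 30.
  m_3 = 1*30 - 15 = 15, d_3 = (240 - 15^2)/1 = 15/1 = 15: (m_3, d_3) = (m_1, d_1) = (15, 15), so from here the quotients repeat a_1, a_2; the period length is 2.
So sqrt(240) = [15; (2, 30)] with period length k = 2.
k is even, so the fundamental solution of x^2 - 240y^2 = 1 is (p_{k-1}, q_{k-1}) = (p_1, q_1); compute convergents through index 1.
Convergents (p_i = a_i*p_{i-1} + p_{i-2}, q_i = a_i*q_{i-1} + q_{i-2} with p_{-2}=0, p_{-1}=1, q_{-2}=1, q_{-1}=0):
  i=0: a_0=15, p_0 = 15*1 + 0 = 15, q_0 = 15*0 + 1 = 1.
  i=1: a_1=2, p_1 = 2*15 + 1 = 31, q_1 = 2*1 + 0 = 2.
Check: 31^2 - 240*2^2 = 961 - 960 = 1, so (x, y) = (31, 2) solves the equation, and by the theorem it is the least positive solution.

(x, y) = (31, 2)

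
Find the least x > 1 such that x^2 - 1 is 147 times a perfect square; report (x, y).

First expand sqrt(147) as a continued fraction. With x_i = (sqrt(147) + m_i)/d_i and (m_0, d_0) = (0, 1): a_0 = floor(sqrt(147)) = 12, since 12^2 = 144 <= 147 < 169 = 13^2.
Iterate m_{i+1} = d_i*a_i - m_i, d_{i+1} = (147 - m_{i+1}^2)/d_i, a_{i+1} = floor((a_0 + m_{i+1})/d_{i+1}):
  m_1 = 1*12 - 0 = 12, d_1 = (147 - 12^2)/1 = 3/1 = 3, a_1 = floor((12 + 12)/3) = 8.
  m_2 = 3*8 - 12 = 12, d_2 = (147 - 12^2)/3 = 3/3 = 1, a_2 = floor((12 + 12)/1) = 24.
  m_3 = 1*24 - 12 = 12, d_3 = (147 - 12^2)/1 = 3/1 = 3: (m_3, d_3) = (m_1, d_1) = (12, 3), so from here the quotients repeat a_1, a_2; the period length is 2.
So sqrt(147) = [12; (8, 24)] with period length k = 2.
k is even, so the fundamental solution of x^2 - 147y^2 = 1 is (p_{k-1}, q_{k-1}) = (p_1, q_1); compute convergents through index 1.
Convergents (p_i = a_i*p_{i-1} + p_{i-2}, q_i = a_i*q_{i-1} + q_{i-2} with p_{-2}=0, p_{-1}=1, q_{-2}=1, q_{-1}=0):
  i=0: a_0=12, p_0 = 12*1 + 0 = 12, q_0 = 12*0 + 1 = 1.
  i=1: a_1=8, p_1 = 8*12 + 1 = 97, q_1 = 8*1 + 0 = 8.
Check: 97^2 - 147*8^2 = 9409 - 9408 = 1, so (x, y) = (97, 8) solves the equation, and by the theorem it is the least positive solution.

(x, y) = (97, 8)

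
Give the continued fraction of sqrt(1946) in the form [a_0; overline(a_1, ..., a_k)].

[44; overline(8, 1, 4, 3, 3, 12, 3, 3, 4, 1, 8, 88)]

Write x_i = (sqrt(1946) + m_i)/d_i with (m_0, d_0) = (0, 1). a_0 = floor(sqrt(1946)) = 44, since 44^2 = 1936 <= 1946 < 2025 = 45^2.
Iterate m_{i+1} = d_i*a_i - m_i, d_{i+1} = (1946 - m_{i+1}^2)/d_i, a_{i+1} = floor((a_0 + m_{i+1})/d_{i+1}):
  m_1 = 1*44 - 0 = 44, d_1 = (1946 - 44^2)/1 = 10/1 = 10, a_1 = floor((44 + 44)/10) = 8.
  m_2 = 10*8 - 44 = 36, d_2 = (1946 - 36^2)/10 = 650/10 = 65, a_2 = floor((44 + 36)/65) = 1.
  m_3 = 65*1 - 36 = 29, d_3 = (1946 - 29^2)/65 = 1105/65 = 17, a_3 = floor((44 + 29)/17) = 4.
  m_4 = 17*4 - 29 = 39, d_4 = (1946 - 39^2)/17 = 425/17 = 25, a_4 = floor((44 + 39)/25) = 3.
  m_5 = 25*3 - 39 = 36, d_5 = (1946 - 36^2)/25 = 650/25 = 26, a_5 = floor((44 + 36)/26) = 3.
  m_6 = 26*3 - 36 = 42, d_6 = (1946 - 42^2)/26 = 182/26 = 7, a_6 = floor((44 + 42)/7) = 12.
  m_7 = 7*12 - 42 = 42, d_7 = (1946 - 42^2)/7 = 182/7 = 26, a_7 = floor((44 + 42)/26) = 3.
  m_8 = 26*3 - 42 = 36, d_8 = (1946 - 36^2)/26 = 650/26 = 25, a_8 = floor((44 + 36)/25) = 3.
  m_9 = 25*3 - 36 = 39, d_9 = (1946 - 39^2)/25 = 425/25 = 17, a_9 = floor((44 + 39)/17) = 4.
  m_10 = 17*4 - 39 = 29, d_10 = (1946 - 29^2)/17 = 1105/17 = 65, a_10 = floor((44 + 29)/65) = 1.
  m_11 = 65*1 - 29 = 36, d_11 = (1946 - 36^2)/65 = 650/65 = 10, a_11 = floor((44 + 36)/10) = 8.
  m_12 = 10*8 - 36 = 44, d_12 = (1946 - 44^2)/10 = 10/10 = 1, a_12 = floor((44 + 44)/1) = 88.
  m_13 = 1*88 - 44 = 44, d_13 = (1946 - 44^2)/1 = 10/1 = 10: (m_13, d_13) = (m_1, d_1) = (44, 10), so from here the quotients repeat a_1, ..., a_12; the period length is 12.
Hence the expansion of sqrt(1946) is a_0 = 44 followed by the repeating block 8, 1, 4, 3, 3, 12, 3, 3, 4, 1, 8, 88 (period 12).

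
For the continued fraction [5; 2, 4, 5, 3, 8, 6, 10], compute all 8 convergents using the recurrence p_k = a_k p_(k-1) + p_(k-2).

Using the convergent recurrence p_i = a_i*p_{i-1} + p_{i-2}, q_i = a_i*q_{i-1} + q_{i-2} with p_{-2}=0, p_{-1}=1, q_{-2}=1, q_{-1}=0:
  i=0: a_0=5, p_0 = 5*1 + 0 = 5, q_0 = 5*0 + 1 = 1.
  i=1: a_1=2, p_1 = 2*5 + 1 = 11, q_1 = 2*1 + 0 = 2.
  i=2: a_2=4, p_2 = 4*11 + 5 = 49, q_2 = 4*2 + 1 = 9.
  i=3: a_3=5, p_3 = 5*49 + 11 = 256, q_3 = 5*9 + 2 = 47.
  i=4: a_4=3, p_4 = 3*256 + 49 = 817, q_4 = 3*47 + 9 = 150.
  i=5: a_5=8, p_5 = 8*817 + 256 = 6792, q_5 = 8*150 + 47 = 1247.
  i=6: a_6=6, p_6 = 6*6792 + 817 = 41569, q_6 = 6*1247 + 150 = 7632.
  i=7: a_7=10, p_7 = 10*41569 + 6792 = 422482, q_7 = 10*7632 + 1247 = 77567.

5/1, 11/2, 49/9, 256/47, 817/150, 6792/1247, 41569/7632, 422482/77567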